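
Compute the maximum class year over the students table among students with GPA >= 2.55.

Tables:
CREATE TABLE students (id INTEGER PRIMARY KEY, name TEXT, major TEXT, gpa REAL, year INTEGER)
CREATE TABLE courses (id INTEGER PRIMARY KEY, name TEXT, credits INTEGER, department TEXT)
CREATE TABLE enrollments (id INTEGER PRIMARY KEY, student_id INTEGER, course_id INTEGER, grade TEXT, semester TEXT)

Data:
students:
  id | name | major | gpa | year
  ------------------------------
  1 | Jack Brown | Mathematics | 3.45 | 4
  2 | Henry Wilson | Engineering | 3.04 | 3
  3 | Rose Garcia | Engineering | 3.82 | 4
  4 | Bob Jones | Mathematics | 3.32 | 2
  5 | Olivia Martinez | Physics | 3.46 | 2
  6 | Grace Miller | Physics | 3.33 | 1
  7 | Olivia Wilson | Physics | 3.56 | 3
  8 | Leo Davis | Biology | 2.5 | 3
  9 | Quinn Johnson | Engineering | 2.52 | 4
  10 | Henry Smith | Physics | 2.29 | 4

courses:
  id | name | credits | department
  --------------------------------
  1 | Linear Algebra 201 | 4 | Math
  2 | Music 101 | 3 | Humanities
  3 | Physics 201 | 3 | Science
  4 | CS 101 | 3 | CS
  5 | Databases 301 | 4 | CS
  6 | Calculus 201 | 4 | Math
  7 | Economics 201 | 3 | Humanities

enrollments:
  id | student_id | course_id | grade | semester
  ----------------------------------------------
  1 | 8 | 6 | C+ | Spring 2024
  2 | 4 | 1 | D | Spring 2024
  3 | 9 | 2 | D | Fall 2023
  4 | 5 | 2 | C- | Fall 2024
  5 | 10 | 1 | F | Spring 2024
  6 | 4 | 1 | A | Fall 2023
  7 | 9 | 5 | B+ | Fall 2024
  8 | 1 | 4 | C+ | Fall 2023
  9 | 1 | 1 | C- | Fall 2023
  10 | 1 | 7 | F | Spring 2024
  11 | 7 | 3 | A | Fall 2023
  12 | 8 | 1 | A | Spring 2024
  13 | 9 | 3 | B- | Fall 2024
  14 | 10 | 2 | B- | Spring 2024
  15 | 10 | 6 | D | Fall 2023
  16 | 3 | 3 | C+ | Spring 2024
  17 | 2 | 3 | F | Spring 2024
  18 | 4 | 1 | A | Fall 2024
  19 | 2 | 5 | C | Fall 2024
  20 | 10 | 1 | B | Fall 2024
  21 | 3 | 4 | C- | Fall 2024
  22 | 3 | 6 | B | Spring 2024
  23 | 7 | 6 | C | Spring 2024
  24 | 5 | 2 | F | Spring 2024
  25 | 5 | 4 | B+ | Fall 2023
SELECT MAX(year) FROM students WHERE gpa >= 2.55

Execution result:
4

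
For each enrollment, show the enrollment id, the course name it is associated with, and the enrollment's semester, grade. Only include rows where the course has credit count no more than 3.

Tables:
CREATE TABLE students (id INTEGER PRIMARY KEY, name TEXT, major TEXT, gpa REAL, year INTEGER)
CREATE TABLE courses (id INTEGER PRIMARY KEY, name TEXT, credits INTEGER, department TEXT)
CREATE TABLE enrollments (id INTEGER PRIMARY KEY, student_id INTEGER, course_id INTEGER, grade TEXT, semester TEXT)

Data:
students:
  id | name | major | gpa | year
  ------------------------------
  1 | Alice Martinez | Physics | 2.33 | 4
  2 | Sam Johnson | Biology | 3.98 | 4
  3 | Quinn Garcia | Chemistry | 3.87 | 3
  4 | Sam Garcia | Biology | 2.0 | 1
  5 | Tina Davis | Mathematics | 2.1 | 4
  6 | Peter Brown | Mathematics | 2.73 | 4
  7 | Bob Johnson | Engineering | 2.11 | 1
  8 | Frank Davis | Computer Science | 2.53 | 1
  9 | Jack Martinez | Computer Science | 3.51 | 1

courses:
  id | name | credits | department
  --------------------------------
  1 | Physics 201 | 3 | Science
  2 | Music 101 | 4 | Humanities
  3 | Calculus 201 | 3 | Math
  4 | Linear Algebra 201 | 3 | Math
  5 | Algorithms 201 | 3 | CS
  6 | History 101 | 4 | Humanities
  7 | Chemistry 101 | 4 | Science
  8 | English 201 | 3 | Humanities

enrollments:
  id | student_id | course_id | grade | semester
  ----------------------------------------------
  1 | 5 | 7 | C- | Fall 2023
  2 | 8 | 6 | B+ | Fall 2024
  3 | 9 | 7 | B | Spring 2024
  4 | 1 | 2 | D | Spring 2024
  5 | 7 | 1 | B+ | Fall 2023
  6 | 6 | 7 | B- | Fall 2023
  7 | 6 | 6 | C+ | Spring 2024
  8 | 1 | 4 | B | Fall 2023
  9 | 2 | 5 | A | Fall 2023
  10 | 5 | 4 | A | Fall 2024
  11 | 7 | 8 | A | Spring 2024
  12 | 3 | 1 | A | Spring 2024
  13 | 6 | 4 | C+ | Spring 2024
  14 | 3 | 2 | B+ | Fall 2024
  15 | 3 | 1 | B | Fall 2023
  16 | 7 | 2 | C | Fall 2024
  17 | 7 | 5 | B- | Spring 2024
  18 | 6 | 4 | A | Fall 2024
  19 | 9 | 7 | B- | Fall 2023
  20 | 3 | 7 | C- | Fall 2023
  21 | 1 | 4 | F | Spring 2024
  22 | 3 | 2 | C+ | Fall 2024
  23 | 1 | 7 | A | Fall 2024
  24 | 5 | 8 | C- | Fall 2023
SELECT c.id, p.name AS course, c.semester, c.grade FROM enrollments c JOIN courses p ON c.course_id = p.id WHERE p.credits <= 3

Execution result:
id | course | semester | grade
5 | Physics 201 | Fall 2023 | B+
8 | Linear Algebra 201 | Fall 2023 | B
9 | Algorithms 201 | Fall 2023 | A
10 | Linear Algebra 201 | Fall 2024 | A
11 | English 201 | Spring 2024 | A
12 | Physics 201 | Spring 2024 | A
13 | Linear Algebra 201 | Spring 2024 | C+
15 | Physics 201 | Fall 2023 | B
17 | Algorithms 201 | Spring 2024 | B-
18 | Linear Algebra 201 | Fall 2024 | A
21 | Linear Algebra 201 | Spring 2024 | F
24 | English 201 | Fall 2023 | C-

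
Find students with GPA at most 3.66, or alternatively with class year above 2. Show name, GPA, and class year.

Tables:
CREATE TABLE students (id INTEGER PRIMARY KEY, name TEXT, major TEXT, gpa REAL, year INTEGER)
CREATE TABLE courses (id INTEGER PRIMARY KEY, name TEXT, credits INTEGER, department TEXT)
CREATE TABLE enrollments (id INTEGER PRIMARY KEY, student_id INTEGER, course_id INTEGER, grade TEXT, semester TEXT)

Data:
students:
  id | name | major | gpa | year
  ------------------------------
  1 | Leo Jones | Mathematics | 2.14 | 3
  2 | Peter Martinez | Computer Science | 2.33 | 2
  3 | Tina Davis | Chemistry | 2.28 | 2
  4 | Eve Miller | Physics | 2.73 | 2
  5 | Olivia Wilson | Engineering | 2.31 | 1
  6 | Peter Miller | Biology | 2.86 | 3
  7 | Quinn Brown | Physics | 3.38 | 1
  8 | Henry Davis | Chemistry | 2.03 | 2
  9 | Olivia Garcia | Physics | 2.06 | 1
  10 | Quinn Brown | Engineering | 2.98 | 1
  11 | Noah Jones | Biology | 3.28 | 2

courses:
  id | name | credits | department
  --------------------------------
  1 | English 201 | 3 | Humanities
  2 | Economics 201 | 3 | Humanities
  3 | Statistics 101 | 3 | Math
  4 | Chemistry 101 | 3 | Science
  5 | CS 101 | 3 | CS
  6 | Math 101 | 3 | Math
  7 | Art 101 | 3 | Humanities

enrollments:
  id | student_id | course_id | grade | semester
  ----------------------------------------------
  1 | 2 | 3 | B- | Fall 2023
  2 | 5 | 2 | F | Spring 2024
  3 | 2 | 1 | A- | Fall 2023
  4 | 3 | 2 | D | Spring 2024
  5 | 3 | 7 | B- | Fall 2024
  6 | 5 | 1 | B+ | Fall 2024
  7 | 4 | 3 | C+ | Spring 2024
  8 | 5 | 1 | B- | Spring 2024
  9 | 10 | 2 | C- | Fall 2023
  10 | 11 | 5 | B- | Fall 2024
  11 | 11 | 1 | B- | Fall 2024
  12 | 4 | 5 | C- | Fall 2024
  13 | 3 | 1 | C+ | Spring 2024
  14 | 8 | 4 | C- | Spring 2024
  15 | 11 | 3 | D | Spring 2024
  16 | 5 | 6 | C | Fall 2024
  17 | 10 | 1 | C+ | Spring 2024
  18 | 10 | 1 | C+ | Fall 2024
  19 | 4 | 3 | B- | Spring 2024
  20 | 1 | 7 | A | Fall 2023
SELECT name, gpa, year FROM students WHERE gpa <= 3.66 OR year > 2

Execution result:
name | gpa | year
Leo Jones | 2.14 | 3
Peter Martinez | 2.33 | 2
Tina Davis | 2.28 | 2
Eve Miller | 2.73 | 2
Olivia Wilson | 2.31 | 1
Peter Miller | 2.86 | 3
Quinn Brown | 3.38 | 1
Henry Davis | 2.03 | 2
Olivia Garcia | 2.06 | 1
Quinn Brown | 2.98 | 1
Noah Jones | 3.28 | 2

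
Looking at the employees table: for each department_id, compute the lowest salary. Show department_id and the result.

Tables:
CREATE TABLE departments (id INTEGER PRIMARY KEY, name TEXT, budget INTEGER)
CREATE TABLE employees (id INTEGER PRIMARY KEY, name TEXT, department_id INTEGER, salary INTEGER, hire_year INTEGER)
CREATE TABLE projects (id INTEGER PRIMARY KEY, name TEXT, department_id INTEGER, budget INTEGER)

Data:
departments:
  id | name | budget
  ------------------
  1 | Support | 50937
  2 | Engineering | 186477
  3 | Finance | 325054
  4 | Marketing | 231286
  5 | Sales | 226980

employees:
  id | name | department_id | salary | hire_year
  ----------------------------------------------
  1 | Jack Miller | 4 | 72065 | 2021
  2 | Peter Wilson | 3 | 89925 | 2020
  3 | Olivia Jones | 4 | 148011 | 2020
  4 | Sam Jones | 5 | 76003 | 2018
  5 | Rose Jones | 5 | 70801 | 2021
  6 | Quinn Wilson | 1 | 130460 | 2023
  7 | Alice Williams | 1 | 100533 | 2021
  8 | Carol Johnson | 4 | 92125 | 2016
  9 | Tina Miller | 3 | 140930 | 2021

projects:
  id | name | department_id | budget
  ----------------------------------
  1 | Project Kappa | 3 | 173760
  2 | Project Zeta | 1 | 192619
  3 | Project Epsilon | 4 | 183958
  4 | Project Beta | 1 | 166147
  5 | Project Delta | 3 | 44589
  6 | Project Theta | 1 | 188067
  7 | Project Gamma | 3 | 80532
SELECT department_id, MIN(salary) AS min_salary FROM employees GROUP BY department_id

Execution result:
department_id | min_salary
1 | 100533
3 | 89925
4 | 72065
5 | 70801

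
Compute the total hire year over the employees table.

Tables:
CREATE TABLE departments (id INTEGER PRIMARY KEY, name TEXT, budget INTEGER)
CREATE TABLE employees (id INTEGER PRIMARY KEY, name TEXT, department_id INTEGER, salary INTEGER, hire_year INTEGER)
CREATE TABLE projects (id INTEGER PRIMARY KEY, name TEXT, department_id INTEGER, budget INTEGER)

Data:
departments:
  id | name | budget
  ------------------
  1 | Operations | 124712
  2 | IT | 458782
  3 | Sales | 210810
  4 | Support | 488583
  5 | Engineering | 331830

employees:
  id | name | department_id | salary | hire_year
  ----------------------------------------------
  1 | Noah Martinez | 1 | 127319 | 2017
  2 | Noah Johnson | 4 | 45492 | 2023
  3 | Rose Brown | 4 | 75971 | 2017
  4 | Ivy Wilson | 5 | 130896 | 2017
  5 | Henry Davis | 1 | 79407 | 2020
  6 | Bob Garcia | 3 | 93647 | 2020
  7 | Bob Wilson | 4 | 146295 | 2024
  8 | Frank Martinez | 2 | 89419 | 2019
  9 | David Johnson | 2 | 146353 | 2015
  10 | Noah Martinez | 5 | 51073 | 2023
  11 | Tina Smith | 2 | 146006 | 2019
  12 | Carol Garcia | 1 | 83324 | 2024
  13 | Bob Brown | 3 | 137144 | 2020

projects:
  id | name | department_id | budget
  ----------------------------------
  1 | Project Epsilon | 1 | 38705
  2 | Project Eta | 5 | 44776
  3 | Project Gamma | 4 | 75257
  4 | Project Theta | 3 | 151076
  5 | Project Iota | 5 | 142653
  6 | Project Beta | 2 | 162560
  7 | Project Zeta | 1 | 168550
SELECT SUM(hire_year) FROM employees

Execution result:
26258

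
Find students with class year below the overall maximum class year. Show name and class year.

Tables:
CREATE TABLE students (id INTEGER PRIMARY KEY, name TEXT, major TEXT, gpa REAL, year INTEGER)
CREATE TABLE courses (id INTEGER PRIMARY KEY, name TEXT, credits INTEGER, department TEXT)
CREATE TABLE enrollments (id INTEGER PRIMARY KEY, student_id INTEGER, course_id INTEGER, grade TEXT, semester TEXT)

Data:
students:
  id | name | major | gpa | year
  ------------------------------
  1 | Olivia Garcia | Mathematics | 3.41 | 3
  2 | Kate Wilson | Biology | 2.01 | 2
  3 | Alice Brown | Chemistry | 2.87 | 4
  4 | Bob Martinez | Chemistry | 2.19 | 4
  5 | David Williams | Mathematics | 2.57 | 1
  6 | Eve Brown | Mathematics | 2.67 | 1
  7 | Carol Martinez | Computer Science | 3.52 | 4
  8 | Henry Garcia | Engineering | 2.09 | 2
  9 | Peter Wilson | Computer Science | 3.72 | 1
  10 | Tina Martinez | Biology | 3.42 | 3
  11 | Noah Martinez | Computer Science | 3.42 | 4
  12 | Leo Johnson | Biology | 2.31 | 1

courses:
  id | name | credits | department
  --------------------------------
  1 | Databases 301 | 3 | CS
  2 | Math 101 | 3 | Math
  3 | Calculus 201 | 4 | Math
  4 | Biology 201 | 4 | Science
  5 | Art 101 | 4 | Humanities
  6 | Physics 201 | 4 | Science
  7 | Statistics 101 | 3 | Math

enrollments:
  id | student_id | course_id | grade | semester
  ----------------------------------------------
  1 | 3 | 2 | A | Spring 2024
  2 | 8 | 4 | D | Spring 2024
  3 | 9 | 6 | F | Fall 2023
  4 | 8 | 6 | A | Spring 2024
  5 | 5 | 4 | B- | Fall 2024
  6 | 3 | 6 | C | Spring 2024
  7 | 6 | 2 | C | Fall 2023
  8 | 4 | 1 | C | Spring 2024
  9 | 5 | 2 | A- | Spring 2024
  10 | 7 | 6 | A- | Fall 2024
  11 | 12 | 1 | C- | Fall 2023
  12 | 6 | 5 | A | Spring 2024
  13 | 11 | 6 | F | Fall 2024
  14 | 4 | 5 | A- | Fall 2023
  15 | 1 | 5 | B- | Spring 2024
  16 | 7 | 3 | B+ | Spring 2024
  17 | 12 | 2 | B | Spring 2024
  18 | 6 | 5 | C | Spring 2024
SELECT name, year FROM students WHERE year < (SELECT MAX(year) FROM students)

Execution result:
name | year
Olivia Garcia | 3
Kate Wilson | 2
David Williams | 1
Eve Brown | 1
Henry Garcia | 2
Peter Wilson | 1
Tina Martinez | 3
Leo Johnson | 1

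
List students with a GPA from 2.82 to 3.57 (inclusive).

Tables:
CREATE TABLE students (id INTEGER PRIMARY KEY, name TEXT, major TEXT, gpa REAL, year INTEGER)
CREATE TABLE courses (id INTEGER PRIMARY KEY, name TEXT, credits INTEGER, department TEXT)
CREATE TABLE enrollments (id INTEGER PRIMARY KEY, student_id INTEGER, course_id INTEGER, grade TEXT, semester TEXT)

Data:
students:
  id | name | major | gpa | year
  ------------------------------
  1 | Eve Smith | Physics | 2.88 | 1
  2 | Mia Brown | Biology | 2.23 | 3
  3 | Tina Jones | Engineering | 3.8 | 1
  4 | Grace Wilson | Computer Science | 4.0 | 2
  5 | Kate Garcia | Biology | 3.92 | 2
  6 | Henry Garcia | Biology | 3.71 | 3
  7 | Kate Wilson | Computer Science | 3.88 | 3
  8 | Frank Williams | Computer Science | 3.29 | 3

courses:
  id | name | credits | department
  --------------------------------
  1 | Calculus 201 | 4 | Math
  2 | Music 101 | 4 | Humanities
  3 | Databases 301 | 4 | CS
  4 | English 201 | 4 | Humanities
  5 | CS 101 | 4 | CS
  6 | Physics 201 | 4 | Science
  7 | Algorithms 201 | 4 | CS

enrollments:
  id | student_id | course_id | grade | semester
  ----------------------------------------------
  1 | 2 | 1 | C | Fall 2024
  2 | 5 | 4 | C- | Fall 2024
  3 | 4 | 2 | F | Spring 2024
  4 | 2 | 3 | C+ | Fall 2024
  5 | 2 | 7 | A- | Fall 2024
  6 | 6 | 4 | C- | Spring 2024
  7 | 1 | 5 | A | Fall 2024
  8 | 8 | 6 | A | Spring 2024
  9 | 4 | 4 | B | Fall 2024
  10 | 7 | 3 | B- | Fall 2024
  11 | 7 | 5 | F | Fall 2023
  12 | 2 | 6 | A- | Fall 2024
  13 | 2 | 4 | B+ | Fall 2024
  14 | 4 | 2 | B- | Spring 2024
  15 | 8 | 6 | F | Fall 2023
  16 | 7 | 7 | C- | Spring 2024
SELECT name, gpa FROM students WHERE gpa BETWEEN 2.82 AND 3.57

Execution result:
name | gpa
Eve Smith | 2.88
Frank Williams | 3.29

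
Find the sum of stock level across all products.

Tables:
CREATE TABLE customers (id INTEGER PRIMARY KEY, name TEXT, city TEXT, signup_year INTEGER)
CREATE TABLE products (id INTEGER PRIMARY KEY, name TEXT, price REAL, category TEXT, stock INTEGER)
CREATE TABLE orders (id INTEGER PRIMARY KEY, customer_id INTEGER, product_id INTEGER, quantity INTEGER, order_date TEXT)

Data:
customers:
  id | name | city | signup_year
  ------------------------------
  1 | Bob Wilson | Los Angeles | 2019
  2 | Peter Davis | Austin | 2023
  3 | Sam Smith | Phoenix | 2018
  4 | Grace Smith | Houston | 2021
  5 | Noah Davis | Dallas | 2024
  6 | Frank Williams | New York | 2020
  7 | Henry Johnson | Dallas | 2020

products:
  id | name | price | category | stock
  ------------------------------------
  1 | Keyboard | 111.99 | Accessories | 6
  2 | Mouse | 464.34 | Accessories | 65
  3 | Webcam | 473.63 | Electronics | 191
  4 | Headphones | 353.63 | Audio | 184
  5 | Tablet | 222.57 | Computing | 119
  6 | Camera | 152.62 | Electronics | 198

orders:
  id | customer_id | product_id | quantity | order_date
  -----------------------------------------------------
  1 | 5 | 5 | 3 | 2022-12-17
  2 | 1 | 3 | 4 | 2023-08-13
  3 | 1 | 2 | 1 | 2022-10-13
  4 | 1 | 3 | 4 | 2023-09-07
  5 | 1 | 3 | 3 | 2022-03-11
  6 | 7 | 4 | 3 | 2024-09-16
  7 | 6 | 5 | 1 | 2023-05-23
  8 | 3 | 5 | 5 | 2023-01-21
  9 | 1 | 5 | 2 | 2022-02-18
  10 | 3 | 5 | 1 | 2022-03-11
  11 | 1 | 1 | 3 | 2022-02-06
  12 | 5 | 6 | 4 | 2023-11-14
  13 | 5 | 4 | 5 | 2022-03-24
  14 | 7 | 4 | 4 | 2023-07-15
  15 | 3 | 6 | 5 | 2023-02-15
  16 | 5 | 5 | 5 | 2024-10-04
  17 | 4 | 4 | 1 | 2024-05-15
SELECT SUM(stock) FROM products

Execution result:
763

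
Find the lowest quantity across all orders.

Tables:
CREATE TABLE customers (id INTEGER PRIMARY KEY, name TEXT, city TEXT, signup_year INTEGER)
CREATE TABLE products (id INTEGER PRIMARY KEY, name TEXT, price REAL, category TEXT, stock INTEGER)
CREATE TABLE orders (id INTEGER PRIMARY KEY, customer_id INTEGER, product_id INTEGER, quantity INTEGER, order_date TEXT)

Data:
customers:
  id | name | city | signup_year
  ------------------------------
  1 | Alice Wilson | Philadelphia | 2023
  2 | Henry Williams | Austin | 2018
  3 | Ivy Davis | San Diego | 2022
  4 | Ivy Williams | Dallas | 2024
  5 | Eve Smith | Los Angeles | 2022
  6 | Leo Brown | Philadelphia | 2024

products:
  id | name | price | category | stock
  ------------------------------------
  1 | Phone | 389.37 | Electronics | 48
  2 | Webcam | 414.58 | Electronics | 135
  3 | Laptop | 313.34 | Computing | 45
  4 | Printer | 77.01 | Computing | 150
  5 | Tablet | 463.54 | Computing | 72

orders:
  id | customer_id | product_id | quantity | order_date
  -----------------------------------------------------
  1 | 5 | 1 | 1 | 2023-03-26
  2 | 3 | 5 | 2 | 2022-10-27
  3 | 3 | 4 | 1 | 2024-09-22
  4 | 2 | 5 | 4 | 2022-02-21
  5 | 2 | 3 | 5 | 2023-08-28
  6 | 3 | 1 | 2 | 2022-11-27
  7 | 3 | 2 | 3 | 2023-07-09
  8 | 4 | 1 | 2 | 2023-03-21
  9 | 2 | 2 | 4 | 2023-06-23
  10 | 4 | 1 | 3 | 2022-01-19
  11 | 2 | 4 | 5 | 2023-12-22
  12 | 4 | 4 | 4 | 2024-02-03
SELECT MIN(quantity) FROM orders

Execution result:
1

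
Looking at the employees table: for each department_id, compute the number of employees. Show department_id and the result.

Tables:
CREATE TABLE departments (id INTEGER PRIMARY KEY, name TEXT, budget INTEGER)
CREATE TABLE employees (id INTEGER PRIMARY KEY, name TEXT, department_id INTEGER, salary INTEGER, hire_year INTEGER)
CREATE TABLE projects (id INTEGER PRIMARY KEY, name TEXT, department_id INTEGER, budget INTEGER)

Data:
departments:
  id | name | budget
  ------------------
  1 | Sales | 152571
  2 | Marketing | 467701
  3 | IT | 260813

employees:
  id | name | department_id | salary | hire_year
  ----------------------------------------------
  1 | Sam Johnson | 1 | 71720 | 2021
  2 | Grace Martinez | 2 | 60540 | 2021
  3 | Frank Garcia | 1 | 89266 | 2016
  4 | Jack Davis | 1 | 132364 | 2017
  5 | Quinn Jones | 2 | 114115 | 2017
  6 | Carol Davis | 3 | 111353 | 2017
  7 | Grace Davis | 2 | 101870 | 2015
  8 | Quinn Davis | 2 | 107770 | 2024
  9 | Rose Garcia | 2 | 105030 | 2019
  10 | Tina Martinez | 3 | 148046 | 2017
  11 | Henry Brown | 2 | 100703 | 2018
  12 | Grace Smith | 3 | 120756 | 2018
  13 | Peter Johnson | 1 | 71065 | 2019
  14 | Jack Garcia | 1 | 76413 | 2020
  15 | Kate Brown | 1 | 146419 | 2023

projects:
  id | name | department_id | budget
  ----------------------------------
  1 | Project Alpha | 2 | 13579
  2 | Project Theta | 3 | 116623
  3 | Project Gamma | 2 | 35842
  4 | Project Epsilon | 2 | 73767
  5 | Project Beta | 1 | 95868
SELECT department_id, COUNT(*) AS n FROM employees GROUP BY department_id

Execution result:
department_id | n
1 | 6
2 | 6
3 | 3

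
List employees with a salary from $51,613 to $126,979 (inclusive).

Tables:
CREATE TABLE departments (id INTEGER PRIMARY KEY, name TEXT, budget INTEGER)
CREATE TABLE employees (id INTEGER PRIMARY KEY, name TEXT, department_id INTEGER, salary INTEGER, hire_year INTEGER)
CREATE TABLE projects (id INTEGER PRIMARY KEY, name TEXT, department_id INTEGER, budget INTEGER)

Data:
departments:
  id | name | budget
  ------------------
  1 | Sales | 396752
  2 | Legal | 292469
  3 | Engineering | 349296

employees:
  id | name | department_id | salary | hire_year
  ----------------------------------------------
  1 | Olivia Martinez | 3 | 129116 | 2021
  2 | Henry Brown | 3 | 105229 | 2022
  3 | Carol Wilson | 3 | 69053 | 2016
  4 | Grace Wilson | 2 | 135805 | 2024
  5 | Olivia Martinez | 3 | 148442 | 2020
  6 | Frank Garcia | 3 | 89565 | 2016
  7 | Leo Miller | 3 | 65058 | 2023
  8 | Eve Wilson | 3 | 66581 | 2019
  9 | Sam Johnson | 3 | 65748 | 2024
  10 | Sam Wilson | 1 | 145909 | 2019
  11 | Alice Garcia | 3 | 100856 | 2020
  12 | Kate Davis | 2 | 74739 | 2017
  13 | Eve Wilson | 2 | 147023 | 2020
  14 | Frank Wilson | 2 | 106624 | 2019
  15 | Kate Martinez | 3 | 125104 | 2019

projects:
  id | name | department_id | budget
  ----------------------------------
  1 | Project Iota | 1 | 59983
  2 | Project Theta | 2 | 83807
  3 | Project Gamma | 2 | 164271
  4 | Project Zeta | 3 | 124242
SELECT name, salary FROM employees WHERE salary BETWEEN 51613 AND 126979

Execution result:
name | salary
Henry Brown | 105229
Carol Wilson | 69053
Frank Garcia | 89565
Leo Miller | 65058
Eve Wilson | 66581
Sam Johnson | 65748
Alice Garcia | 100856
Kate Davis | 74739
Frank Wilson | 106624
Kate Martinez | 125104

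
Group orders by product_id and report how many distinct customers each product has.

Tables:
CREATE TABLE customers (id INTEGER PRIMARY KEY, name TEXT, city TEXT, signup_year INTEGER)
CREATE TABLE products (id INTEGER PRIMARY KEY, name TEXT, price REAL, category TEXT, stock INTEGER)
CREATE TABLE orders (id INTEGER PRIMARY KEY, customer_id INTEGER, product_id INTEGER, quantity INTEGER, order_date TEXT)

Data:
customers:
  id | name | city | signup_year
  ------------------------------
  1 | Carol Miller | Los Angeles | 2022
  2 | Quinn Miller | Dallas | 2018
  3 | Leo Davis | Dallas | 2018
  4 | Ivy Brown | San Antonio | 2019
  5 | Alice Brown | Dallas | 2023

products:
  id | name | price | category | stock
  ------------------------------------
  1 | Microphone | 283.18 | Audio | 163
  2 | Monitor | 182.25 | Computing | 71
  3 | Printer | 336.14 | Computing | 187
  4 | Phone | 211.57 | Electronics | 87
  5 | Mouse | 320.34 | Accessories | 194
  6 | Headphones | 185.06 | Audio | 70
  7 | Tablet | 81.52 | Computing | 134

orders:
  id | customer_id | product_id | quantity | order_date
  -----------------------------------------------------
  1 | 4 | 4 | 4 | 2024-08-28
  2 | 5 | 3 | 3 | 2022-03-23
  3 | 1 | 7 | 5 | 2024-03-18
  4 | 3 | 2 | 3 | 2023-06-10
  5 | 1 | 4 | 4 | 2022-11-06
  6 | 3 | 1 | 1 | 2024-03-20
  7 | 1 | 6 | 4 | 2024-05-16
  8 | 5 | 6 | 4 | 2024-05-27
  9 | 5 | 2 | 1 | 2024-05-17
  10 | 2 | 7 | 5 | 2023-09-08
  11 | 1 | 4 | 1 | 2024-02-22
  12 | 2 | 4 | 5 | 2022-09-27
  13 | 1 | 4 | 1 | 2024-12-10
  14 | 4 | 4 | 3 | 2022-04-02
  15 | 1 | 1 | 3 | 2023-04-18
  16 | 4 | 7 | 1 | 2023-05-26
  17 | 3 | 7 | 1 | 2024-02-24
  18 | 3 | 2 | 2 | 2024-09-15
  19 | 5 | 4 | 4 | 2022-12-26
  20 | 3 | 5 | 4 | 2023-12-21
SELECT product_id, COUNT(DISTINCT customer_id) AS distinct_customer_count FROM orders GROUP BY product_id

Execution result:
product_id | distinct_customer_count
1 | 2
2 | 2
3 | 1
4 | 4
5 | 1
6 | 2
7 | 4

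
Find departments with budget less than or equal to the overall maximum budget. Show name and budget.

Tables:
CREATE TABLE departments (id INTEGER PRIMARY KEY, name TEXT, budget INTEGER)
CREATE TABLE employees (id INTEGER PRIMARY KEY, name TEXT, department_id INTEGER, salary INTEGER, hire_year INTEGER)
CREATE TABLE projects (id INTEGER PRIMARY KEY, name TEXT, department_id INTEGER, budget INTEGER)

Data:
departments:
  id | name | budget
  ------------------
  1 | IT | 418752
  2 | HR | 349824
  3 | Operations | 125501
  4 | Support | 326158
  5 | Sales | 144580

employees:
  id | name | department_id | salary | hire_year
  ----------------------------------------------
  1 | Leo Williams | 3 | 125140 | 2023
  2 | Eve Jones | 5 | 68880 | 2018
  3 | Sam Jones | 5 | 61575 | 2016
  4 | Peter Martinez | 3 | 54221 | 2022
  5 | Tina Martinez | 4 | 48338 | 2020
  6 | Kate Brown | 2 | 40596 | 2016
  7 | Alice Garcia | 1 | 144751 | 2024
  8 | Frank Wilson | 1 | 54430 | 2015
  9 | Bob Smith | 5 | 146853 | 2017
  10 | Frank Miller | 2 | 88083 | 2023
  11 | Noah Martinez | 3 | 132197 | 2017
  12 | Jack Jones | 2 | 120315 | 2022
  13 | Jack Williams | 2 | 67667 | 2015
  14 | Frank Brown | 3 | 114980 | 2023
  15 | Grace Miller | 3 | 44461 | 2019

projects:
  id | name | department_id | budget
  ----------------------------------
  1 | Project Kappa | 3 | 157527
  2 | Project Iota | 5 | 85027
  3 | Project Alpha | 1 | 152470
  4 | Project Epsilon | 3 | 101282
SELECT name, budget FROM departments WHERE budget <= (SELECT MAX(budget) FROM departments)

Execution result:
name | budget
IT | 418752
HR | 349824
Operations | 125501
Support | 326158
Sales | 144580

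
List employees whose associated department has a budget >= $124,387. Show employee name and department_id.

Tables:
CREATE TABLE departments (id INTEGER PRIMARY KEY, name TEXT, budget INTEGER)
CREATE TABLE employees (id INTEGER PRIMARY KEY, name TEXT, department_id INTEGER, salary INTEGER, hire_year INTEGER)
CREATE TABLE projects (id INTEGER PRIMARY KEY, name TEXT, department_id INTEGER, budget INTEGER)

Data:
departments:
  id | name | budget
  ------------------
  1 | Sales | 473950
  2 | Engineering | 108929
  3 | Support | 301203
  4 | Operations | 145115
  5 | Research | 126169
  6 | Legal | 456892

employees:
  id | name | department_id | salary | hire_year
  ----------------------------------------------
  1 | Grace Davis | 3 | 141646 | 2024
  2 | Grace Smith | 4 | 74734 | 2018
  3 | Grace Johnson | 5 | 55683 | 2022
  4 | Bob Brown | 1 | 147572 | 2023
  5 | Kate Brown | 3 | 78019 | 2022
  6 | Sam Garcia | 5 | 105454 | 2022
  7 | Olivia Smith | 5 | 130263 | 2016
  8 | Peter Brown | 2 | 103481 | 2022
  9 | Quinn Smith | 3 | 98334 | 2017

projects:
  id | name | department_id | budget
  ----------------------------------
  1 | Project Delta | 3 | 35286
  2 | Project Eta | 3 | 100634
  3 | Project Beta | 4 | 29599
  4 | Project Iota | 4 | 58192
SELECT name, department_id FROM employees WHERE department_id IN (SELECT id FROM departments WHERE budget >= 124387)

Execution result:
name | department_id
Grace Davis | 3
Grace Smith | 4
Grace Johnson | 5
Bob Brown | 1
Kate Brown | 3
Sam Garcia | 5
Olivia Smith | 5
Quinn Smith | 3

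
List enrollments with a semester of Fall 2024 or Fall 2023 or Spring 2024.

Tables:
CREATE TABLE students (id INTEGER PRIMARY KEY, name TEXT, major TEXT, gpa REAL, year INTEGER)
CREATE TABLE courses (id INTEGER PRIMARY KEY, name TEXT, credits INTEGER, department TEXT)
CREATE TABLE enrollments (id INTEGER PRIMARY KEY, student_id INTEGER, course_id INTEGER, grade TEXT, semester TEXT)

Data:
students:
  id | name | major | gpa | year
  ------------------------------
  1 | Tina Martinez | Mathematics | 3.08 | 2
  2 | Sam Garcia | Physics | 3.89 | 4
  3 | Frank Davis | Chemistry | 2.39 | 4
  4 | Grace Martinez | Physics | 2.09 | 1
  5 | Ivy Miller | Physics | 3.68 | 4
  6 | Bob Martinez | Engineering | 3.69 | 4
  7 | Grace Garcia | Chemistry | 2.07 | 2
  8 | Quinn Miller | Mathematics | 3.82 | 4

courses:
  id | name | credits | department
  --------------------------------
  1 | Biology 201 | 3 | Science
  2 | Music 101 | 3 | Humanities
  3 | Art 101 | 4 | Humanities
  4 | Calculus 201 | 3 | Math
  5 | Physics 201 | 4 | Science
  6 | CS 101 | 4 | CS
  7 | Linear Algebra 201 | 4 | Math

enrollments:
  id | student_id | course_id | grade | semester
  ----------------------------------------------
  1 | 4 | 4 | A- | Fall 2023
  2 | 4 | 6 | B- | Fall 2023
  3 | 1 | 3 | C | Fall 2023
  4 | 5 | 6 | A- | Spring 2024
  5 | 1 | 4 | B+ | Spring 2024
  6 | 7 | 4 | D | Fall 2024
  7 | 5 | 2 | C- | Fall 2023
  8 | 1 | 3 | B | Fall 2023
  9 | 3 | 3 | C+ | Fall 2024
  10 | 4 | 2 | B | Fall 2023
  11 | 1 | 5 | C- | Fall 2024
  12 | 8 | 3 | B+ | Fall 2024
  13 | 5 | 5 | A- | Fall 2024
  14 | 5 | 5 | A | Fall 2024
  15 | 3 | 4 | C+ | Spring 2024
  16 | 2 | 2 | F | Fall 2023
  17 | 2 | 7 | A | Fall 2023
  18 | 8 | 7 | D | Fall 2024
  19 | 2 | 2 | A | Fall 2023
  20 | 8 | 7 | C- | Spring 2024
SELECT id, semester FROM enrollments WHERE semester IN ('Fall 2024', 'Fall 2023', 'Spring 2024')

Execution result:
id | semester
1 | Fall 2023
2 | Fall 2023
3 | Fall 2023
4 | Spring 2024
5 | Spring 2024
6 | Fall 2024
7 | Fall 2023
8 | Fall 2023
9 | Fall 2024
10 | Fall 2023
11 | Fall 2024
12 | Fall 2024
13 | Fall 2024
14 | Fall 2024
15 | Spring 2024
16 | Fall 2023
17 | Fall 2023
18 | Fall 2024
19 | Fall 2023
20 | Spring 2024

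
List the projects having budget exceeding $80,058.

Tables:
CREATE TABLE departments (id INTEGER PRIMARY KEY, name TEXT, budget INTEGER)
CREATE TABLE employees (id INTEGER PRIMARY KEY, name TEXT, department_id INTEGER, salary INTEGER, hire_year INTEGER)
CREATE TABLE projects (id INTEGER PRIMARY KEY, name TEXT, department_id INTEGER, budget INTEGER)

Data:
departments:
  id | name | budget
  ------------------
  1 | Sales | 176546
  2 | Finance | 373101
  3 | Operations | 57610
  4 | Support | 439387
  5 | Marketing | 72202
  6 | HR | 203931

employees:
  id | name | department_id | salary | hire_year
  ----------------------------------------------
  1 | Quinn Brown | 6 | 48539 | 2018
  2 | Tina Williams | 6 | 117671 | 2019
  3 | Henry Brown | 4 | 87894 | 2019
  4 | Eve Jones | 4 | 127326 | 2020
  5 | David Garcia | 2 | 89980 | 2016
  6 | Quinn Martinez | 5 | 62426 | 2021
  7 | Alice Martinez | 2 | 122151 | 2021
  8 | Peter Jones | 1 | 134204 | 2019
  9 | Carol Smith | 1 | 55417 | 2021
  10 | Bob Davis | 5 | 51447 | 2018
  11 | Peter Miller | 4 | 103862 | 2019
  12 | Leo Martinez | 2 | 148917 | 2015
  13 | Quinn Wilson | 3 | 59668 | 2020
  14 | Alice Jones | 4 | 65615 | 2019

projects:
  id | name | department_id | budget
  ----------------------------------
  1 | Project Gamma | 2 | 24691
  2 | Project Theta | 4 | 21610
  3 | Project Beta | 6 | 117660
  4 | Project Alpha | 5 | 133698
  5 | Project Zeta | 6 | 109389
SELECT name, budget FROM projects WHERE budget > 80058

Execution result:
name | budget
Project Beta | 117660
Project Alpha | 133698
Project Zeta | 109389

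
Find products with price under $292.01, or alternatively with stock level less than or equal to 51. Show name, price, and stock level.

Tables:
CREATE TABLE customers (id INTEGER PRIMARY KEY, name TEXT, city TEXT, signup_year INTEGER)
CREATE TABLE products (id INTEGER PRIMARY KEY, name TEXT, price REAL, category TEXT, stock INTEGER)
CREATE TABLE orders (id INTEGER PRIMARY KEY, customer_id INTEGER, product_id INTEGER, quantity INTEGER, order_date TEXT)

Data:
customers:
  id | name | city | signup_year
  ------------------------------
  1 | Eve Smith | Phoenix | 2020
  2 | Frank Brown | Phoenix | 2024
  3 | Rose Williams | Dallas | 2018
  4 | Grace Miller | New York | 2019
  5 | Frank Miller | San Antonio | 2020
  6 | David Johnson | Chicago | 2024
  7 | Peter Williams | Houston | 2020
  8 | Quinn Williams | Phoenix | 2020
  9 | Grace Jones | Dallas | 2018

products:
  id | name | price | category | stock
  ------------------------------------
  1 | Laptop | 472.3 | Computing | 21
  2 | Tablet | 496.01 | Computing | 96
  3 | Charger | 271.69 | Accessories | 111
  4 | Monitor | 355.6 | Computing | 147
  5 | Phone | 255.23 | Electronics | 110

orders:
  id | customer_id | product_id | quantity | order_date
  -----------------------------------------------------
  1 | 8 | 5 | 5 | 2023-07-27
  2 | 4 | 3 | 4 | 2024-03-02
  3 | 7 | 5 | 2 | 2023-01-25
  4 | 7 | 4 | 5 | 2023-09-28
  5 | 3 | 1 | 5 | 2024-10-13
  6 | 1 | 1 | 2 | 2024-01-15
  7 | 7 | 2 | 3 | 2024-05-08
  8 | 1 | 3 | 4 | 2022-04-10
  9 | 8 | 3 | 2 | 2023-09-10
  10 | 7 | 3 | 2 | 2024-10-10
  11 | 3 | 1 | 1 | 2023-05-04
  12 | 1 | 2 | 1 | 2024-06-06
SELECT name, price, stock FROM products WHERE price < 292.01 OR stock <= 51

Execution result:
name | price | stock
Laptop | 472.30 | 21
Charger | 271.69 | 111
Phone | 255.23 | 110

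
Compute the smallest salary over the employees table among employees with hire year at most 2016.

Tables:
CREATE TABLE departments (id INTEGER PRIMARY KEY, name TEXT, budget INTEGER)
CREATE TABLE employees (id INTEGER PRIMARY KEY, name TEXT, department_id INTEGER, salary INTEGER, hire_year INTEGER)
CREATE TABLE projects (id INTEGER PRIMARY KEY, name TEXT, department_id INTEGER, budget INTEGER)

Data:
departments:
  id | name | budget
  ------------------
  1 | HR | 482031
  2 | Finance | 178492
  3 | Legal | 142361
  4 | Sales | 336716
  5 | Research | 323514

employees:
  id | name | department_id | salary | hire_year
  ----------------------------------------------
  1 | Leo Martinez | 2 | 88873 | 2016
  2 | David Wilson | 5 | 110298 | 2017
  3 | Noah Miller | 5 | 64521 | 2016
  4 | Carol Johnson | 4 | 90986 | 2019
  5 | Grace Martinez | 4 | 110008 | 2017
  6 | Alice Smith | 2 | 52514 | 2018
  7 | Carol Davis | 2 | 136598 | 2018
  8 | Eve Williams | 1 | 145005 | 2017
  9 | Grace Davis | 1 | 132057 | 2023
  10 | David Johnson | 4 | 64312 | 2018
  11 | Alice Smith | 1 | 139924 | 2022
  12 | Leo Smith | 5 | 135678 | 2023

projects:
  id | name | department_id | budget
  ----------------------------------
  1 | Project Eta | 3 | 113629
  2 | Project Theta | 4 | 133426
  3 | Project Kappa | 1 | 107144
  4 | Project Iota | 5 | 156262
SELECT MIN(salary) FROM employees WHERE hire_year <= 2016

Execution result:
64521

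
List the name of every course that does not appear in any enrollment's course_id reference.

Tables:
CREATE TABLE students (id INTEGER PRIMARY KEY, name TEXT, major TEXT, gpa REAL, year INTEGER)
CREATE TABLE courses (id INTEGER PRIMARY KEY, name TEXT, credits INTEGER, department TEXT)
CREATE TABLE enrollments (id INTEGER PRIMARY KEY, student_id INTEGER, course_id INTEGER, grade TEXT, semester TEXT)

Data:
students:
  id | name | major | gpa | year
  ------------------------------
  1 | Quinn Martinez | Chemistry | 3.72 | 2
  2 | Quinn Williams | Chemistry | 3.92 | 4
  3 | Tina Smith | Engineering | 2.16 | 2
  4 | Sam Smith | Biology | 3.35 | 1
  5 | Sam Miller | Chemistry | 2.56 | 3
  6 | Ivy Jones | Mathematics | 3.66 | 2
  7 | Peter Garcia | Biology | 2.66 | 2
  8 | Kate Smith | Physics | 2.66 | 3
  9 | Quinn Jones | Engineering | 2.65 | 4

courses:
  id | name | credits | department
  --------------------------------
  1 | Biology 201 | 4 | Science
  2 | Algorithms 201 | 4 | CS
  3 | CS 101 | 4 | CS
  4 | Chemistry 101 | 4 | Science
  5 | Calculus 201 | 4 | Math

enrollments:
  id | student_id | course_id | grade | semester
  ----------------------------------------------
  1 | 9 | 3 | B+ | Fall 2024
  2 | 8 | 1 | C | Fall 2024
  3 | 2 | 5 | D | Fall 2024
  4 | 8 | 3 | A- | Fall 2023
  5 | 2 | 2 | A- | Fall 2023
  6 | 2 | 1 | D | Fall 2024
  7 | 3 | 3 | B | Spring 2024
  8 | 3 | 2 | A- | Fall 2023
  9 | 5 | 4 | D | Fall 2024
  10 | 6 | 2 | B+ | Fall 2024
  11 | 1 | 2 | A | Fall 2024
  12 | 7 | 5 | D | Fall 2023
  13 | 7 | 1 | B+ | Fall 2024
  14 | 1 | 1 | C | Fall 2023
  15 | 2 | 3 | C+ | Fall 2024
SELECT p.name FROM courses p LEFT JOIN enrollments c ON c.course_id = p.id WHERE c.id IS NULL

Execution result:
(no rows)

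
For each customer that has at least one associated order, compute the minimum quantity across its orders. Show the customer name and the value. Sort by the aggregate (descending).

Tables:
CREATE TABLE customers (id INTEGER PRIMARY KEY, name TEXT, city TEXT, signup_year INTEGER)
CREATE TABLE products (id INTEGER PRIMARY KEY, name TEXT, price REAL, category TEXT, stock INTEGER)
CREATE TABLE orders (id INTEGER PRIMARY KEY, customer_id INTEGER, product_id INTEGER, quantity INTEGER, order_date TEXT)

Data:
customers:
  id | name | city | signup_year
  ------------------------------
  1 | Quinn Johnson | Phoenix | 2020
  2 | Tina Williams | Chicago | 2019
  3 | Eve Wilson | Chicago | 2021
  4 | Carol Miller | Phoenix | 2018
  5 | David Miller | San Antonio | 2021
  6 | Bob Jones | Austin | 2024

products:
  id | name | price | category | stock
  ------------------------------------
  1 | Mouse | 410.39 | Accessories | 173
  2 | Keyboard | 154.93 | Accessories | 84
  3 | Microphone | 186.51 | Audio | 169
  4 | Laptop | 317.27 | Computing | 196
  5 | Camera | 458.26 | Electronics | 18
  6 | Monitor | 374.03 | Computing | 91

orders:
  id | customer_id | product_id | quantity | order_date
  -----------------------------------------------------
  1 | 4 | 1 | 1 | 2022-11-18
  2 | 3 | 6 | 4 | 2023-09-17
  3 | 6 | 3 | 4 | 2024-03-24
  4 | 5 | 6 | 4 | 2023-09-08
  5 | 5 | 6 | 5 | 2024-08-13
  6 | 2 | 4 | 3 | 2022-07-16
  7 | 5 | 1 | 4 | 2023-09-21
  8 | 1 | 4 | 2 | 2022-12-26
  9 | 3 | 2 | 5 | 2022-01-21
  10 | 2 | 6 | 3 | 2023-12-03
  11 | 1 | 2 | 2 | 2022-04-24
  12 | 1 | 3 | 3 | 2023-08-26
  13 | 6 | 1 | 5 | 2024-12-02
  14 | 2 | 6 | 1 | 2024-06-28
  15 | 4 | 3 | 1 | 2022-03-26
SELECT p.name, MIN(c.quantity) AS min_quantity FROM orders c JOIN customers p ON c.customer_id = p.id GROUP BY p.id, p.name ORDER BY min_quantity DESC

Execution result:
name | min_quantity
Eve Wilson | 4
David Miller | 4
Bob Jones | 4
Quinn Johnson | 2
Tina Williams | 1
Carol Miller | 1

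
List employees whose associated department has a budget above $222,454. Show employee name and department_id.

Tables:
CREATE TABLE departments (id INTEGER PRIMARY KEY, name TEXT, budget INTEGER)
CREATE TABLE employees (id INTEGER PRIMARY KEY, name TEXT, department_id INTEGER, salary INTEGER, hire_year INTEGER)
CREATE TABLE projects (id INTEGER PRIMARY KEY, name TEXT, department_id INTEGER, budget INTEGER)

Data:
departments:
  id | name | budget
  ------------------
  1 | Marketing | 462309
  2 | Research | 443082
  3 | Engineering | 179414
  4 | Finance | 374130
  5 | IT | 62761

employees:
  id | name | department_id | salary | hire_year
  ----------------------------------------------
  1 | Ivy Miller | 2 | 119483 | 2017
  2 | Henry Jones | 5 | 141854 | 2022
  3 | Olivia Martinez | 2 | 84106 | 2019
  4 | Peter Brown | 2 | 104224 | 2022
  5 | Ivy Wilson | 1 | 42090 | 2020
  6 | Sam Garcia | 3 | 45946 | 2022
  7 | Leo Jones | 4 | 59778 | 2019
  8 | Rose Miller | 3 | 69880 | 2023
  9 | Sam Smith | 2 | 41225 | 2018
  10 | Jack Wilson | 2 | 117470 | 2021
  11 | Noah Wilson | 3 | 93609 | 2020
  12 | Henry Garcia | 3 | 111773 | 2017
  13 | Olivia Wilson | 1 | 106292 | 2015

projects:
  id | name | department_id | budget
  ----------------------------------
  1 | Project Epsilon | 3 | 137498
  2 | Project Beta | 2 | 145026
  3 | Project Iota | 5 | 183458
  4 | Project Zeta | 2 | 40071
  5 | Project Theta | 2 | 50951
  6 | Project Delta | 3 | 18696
SELECT name, department_id FROM employees WHERE department_id IN (SELECT id FROM departments WHERE budget > 222454)

Execution result:
name | department_id
Ivy Miller | 2
Olivia Martinez | 2
Peter Brown | 2
Ivy Wilson | 1
Leo Jones | 4
Sam Smith | 2
Jack Wilson | 2
Olivia Wilson | 1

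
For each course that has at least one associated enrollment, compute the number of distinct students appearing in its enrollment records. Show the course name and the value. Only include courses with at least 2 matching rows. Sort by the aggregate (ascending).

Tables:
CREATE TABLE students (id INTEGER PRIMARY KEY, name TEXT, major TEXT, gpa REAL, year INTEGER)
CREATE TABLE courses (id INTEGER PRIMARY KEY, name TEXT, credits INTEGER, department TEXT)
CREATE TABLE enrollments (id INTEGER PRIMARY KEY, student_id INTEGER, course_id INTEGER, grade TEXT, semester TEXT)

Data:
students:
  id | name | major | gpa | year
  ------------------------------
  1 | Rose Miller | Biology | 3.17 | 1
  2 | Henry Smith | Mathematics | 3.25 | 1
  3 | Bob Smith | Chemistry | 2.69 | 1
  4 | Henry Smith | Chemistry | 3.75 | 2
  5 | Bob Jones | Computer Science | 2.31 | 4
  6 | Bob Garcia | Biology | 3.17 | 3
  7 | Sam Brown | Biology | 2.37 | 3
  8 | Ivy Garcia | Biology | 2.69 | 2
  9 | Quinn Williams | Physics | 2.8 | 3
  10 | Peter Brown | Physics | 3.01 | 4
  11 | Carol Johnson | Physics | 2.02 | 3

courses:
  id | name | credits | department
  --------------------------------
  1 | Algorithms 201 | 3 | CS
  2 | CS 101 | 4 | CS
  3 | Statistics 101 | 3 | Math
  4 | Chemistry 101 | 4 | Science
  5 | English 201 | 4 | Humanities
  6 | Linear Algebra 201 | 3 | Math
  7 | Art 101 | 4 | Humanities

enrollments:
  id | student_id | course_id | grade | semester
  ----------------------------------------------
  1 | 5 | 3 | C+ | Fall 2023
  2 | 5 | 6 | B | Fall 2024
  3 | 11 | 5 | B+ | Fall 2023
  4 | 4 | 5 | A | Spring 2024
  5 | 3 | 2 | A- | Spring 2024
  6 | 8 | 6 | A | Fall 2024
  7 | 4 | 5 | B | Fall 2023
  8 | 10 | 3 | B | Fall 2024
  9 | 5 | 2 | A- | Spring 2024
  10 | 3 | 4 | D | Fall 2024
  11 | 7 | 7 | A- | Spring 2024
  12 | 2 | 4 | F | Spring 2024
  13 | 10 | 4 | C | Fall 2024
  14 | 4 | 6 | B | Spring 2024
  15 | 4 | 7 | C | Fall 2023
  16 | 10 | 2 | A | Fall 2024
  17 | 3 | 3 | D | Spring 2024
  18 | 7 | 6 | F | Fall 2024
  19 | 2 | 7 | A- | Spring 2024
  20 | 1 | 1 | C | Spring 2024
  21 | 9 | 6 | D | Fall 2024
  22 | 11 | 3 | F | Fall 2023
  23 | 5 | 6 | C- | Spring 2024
SELECT p.name, COUNT(DISTINCT c.student_id) AS distinct_student_count FROM enrollments c JOIN courses p ON c.course_id = p.id GROUP BY p.id, p.name HAVING COUNT(*) >= 2 ORDER BY distinct_student_count ASC

Execution result:
name | distinct_student_count
English 201 | 2
CS 101 | 3
Chemistry 101 | 3
Art 101 | 3
Statistics 101 | 4
Linear Algebra 201 | 5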